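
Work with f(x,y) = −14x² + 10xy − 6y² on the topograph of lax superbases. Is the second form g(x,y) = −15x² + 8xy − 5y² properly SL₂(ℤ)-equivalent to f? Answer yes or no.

D₁ = -236, D₂ = -236
f is negative-definite; reduce −f:
−f: flip: (14,-10,6)→(6,10,14)
−f: translate: b→-2 (≡10 mod 12), so (6,10,14)→(6,-2,10)
−f: reduced (well bottom): (6,-2,10) with a≤c, −a<b≤a
flip sign back: reduced form of f is (-6,2,-10)
g is negative-definite; reduce −g:
−g: flip: (15,-8,5)→(5,8,15)
−g: translate: b→-2 (≡8 mod 10), so (5,8,15)→(5,-2,12)
−g: reduced (well bottom): (5,-2,12) with a≤c, −a<b≤a
flip sign back: reduced form of g is (-5,2,-12)
reduced forms (-6, 2, -10) vs (-5, 2, -12) ⇒ inequivalent

no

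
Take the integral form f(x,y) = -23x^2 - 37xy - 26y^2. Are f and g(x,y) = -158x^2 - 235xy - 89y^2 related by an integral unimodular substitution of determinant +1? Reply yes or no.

D₁ = -1023, D₂ = -1023
f is negative-definite; reduce −f:
−f: translate: b→-9 (≡37 mod 46), so (23,37,26)→(23,-9,12)
−f: flip: (23,-9,12)→(12,9,23)
−f: reduced (well bottom): (12,9,23) with a≤c, −a<b≤a
flip sign back: reduced form of f is (-12,-9,-23)
g is negative-definite; reduce −g:
−g: translate: b→-81 (≡235 mod 316), so (158,235,89)→(158,-81,12)
−g: flip: (158,-81,12)→(12,81,158)
−g: translate: b→9 (≡81 mod 24), so (12,81,158)→(12,9,23)
−g: reduced (well bottom): (12,9,23) with a≤c, −a<b≤a
flip sign back: reduced form of g is (-12,-9,-23)
reduced forms (-12, -9, -23) vs (-12, -9, -23) ⇒ equivalent

yes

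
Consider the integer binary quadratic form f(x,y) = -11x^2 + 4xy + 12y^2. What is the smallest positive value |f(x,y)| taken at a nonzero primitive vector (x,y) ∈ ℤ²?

river: ρ → (12,20,-3)
river: ρ → (-3,22,5)
river: ρ → (5,18,-11)
river: ρ → (-11,4,12)
closes: descent 0, river 4
min |a| on river = 3

3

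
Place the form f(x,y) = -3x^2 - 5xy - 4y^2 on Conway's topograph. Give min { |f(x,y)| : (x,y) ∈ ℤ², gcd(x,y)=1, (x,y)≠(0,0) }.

translate: b→-1 (≡5 mod 6), so (3,5,4)→(3,-1,2)
flip: (3,-1,2)→(2,1,3)
reduced (well bottom): (2,1,3) with a≤c, −a<b≤a
well minimum |f| = |-2| = 2 (negative-definite)

2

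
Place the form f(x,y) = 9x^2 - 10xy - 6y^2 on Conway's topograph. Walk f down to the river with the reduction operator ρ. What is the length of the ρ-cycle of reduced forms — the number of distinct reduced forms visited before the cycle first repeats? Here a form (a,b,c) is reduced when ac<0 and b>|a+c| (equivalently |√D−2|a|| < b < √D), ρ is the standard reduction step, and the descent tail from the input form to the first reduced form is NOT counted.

D = 316, ⌊√D⌋ = 17
descent: ρ → (-6,10,9)  [lands on river]
river: ρ → (9,8,-7)
river: ρ → (-7,6,10)
river: ρ → (10,14,-3)
river: ρ → (-3,16,5)
river: ρ → (5,14,-6)
ρ-cycle length = 6 (tail of 1 descent step not counted)

6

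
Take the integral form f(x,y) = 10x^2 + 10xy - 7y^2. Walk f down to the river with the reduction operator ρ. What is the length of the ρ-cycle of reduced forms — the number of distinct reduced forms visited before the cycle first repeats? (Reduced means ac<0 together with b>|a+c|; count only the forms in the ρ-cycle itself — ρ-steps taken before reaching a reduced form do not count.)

D = 380, ⌊√D⌋ = 19
river: ρ → (-7,18,2)
river: ρ → (2,18,-7)
river: ρ → (-7,10,10)
river: ρ → (10,10,-7)
ρ-cycle length = 4 (tail of 0 descent steps not counted)

4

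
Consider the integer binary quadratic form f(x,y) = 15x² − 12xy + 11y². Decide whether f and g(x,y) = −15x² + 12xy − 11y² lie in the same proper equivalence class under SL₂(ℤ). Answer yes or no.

D₁ = -516, D₂ = -516
f: flip: (15,-12,11)→(11,12,15)
f: translate: b→-10 (≡12 mod 22), so (11,12,15)→(11,-10,14)
f: reduced (well bottom): (11,-10,14) with a≤c, −a<b≤a
g is negative-definite; reduce −g:
−g: flip: (15,-12,11)→(11,12,15)
−g: translate: b→-10 (≡12 mod 22), so (11,12,15)→(11,-10,14)
−g: reduced (well bottom): (11,-10,14) with a≤c, −a<b≤a
flip sign back: reduced form of g is (-11,10,-14)
reduced forms (11, -10, 14) vs (-11, 10, -14) ⇒ inequivalent

no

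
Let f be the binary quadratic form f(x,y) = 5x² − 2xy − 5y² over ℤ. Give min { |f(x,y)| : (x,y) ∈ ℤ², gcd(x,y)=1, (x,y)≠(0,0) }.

descent: ρ → (-5,2,5)  [lands on river]
river: ρ → (5,8,-2)
river: ρ → (-2,8,5)
river: ρ → (5,2,-5)
river: ρ → (-5,8,2)
river: ρ → (2,8,-5)
closes: descent 1, river 6
min |a| on river = 2

2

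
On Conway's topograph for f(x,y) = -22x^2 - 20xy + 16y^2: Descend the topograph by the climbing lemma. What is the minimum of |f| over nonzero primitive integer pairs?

descent: ρ → (16,20,-22)  [lands on river]
river: ρ → (-22,24,14)
river: ρ → (14,32,-14)
river: ρ → (-14,24,22)
river: ρ → (22,20,-16)
river: ρ → (-16,12,26)
river: ρ → (26,40,-2)
river: ρ → (-2,40,26)
river: ρ → (26,12,-16)
river: ρ → (-16,20,22)
river: ρ → (22,24,-14)
river: ρ → (-14,32,14)
river: ρ → (14,24,-22)
river: ρ → (-22,20,16)
river: ρ → (16,12,-26)
river: ρ → (-26,40,2)
river: ρ → (2,40,-26)
river: ρ → (-26,12,16)
closes: descent 1, river 18
min |a| on river = 2

2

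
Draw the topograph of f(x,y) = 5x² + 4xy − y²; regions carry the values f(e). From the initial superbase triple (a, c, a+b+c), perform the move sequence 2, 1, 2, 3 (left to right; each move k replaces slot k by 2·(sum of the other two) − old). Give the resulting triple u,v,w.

start (5,-1,8) = (f(1,0),f(0,1),f(1,1))
replace slot 2: 2·(5+8) − (-1) = 27 → (5,27,8)
replace slot 1: 2·(27+8) − 5 = 65 → (65,27,8)
replace slot 2: 2·(65+8) − 27 = 119 → (65,119,8)
replace slot 3: 2·(65+119) − 8 = 360 → (65,119,360)

65,119,360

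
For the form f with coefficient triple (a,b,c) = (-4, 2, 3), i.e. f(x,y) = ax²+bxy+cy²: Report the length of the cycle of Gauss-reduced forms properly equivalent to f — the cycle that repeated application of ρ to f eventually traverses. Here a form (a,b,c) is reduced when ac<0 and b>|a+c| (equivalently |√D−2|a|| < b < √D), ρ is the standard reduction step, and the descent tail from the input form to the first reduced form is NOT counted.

D = 52, ⌊√D⌋ = 7
river: ρ → (3,4,-3)
river: ρ → (-3,2,4)
river: ρ → (4,6,-1)
river: ρ → (-1,6,4)
river: ρ → (4,2,-3)
river: ρ → (-3,4,3)
river: ρ → (3,2,-4)
river: ρ → (-4,6,1)
river: ρ → (1,6,-4)
river: ρ → (-4,2,3)
ρ-cycle length = 10 (tail of 0 descent steps not counted)

10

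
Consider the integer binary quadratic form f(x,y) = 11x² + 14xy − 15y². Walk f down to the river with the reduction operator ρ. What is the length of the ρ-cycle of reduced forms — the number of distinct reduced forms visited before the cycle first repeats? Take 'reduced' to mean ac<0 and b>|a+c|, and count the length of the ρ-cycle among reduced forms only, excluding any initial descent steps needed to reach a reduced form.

D = 856, ⌊√D⌋ = 29
river: ρ → (-15,16,10)
river: ρ → (10,24,-7)
river: ρ → (-7,18,19)
river: ρ → (19,20,-6)
river: ρ → (-6,28,3)
river: ρ → (3,26,-15)
river: ρ → (-15,4,14)
river: ρ → (14,24,-5)
river: ρ → (-5,26,9)
river: ρ → (9,28,-2)
river: ρ → (-2,28,9)
river: ρ → (9,26,-5)
river: ρ → (-5,24,14)
river: ρ → (14,4,-15)
river: ρ → (-15,26,3)
river: ρ → (3,28,-6)
river: ρ → (-6,20,19)
river: ρ → (19,18,-7)
river: ρ → (-7,24,10)
river: ρ → (10,16,-15)
river: ρ → (-15,14,11)
river: ρ → (11,8,-18)
river: ρ → (-18,28,1)
river: ρ → (1,28,-18)
river: ρ → (-18,8,11)
river: ρ → (11,14,-15)
ρ-cycle length = 26 (tail of 0 descent steps not counted)

26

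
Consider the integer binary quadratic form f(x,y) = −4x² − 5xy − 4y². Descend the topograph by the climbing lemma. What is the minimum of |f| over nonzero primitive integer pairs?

translate: b→-3 (≡5 mod 8), so (4,5,4)→(4,-3,3)
flip: (4,-3,3)→(3,3,4)
reduced (well bottom): (3,3,4) with a≤c, −a<b≤a
well minimum |f| = |-3| = 3 (negative-definite)

3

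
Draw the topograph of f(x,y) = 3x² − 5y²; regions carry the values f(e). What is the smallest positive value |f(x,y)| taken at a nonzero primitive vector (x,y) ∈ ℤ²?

descent: ρ → (-5,0,3)
descent: ρ → (3,6,-2)  [lands on river]
river: ρ → (-2,6,3)
closes: descent 2, river 2
min |a| on river = 2

2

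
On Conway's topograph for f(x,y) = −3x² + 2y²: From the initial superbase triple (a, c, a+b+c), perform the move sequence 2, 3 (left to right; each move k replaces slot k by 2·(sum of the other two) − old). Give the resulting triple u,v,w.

start (-3,2,-1) = (f(1,0),f(0,1),f(1,1))
replace slot 2: 2·((-3)+(-1)) − 2 = -10 → (-3,-10,-1)
replace slot 3: 2·((-3)+(-10)) − (-1) = -25 → (-3,-10,-25)

-3,-10,-25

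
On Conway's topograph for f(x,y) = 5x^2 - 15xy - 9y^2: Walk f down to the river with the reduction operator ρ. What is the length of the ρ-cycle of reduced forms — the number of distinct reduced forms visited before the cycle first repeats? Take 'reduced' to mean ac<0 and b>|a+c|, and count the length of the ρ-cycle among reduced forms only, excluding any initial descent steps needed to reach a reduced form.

D = 405, ⌊√D⌋ = 20
descent: ρ → (-9,15,5)  [lands on river]
river: ρ → (5,15,-9)
river: ρ → (-9,3,11)
river: ρ → (11,19,-1)
river: ρ → (-1,19,11)
river: ρ → (11,3,-9)
ρ-cycle length = 6 (tail of 1 descent step not counted)

6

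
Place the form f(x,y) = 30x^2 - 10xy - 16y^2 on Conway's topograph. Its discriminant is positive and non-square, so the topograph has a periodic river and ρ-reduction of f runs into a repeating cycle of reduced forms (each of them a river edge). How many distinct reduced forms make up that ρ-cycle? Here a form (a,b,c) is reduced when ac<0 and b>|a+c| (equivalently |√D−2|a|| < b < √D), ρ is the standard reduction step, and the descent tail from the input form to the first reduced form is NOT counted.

D = 2020, ⌊√D⌋ = 44
descent: ρ → (-16,42,4)  [lands on river]
river: ρ → (4,38,-36)
river: ρ → (-36,34,6)
river: ρ → (6,38,-24)
river: ρ → (-24,10,20)
river: ρ → (20,30,-14)
river: ρ → (-14,26,24)
river: ρ → (24,22,-16)
ρ-cycle length = 8 (tail of 1 descent step not counted)

8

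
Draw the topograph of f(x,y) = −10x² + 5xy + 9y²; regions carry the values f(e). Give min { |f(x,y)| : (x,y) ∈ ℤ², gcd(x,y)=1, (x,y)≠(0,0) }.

river: ρ → (9,13,-6)
river: ρ → (-6,11,11)
river: ρ → (11,11,-6)
river: ρ → (-6,13,9)
river: ρ → (9,5,-10)
river: ρ → (-10,15,4)
river: ρ → (4,17,-6)
river: ρ → (-6,19,1)
river: ρ → (1,19,-6)
river: ρ → (-6,17,4)
river: ρ → (4,15,-10)
river: ρ → (-10,5,9)
closes: descent 0, river 12
min |a| on river = 1

1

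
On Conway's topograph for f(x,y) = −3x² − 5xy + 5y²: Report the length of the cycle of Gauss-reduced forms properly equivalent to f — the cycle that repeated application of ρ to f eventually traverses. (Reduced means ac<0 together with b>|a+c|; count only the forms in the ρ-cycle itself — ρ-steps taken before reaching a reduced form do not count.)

D = 85, ⌊√D⌋ = 9
descent: ρ → (5,5,-3)  [lands on river]
river: ρ → (-3,7,3)
river: ρ → (3,5,-5)
river: ρ → (-5,5,3)
river: ρ → (3,7,-3)
river: ρ → (-3,5,5)
ρ-cycle length = 6 (tail of 1 descent step not counted)

6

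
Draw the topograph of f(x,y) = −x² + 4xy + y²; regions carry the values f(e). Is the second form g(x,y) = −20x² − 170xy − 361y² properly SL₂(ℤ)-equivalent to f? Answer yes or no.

D₁ = 20, D₂ = 20
river cycle of f (length 2): (1, 4, -1), (-1, 4, 1)
river cycle of g (length 2): (-1, 4, 1), (1, 4, -1)
cycles coincide ⇒ equivalent

yes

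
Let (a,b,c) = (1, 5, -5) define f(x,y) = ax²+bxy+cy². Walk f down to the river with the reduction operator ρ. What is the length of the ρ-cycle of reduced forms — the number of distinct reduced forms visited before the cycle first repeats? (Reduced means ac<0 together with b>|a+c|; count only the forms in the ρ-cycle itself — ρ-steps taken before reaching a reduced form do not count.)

D = 45, ⌊√D⌋ = 6
river: ρ → (-5,5,1)
river: ρ → (1,5,-5)
ρ-cycle length = 2 (tail of 0 descent steps not counted)

2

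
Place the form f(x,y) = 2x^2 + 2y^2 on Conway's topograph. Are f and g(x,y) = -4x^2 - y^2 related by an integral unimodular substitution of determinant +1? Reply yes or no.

D₁ = -16, D₂ = -16
f: reduced (well bottom): (2,0,2) with a≤c, −a<b≤a
g is negative-definite; reduce −g:
−g: flip: (4,0,1)→(1,0,4)
−g: reduced (well bottom): (1,0,4) with a≤c, −a<b≤a
flip sign back: reduced form of g is (-1,0,-4)
reduced forms (2, 0, 2) vs (-1, 0, -4) ⇒ inequivalent

no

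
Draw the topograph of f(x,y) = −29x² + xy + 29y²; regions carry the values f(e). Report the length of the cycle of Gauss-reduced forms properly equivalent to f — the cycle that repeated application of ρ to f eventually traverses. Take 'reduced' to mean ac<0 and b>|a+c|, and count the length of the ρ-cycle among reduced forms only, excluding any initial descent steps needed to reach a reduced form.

D = 3365, ⌊√D⌋ = 58
river: ρ → (29,57,-1)
river: ρ → (-1,57,29)
river: ρ → (29,1,-29)
river: ρ → (-29,57,1)
river: ρ → (1,57,-29)
river: ρ → (-29,1,29)
ρ-cycle length = 6 (tail of 0 descent steps not counted)

6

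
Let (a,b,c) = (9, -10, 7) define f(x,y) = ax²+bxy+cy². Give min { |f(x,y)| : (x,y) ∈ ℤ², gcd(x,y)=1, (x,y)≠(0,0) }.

translate: b→8 (≡-10 mod 18), so (9,-10,7)→(9,8,6)
flip: (9,8,6)→(6,-8,9)
translate: b→4 (≡-8 mod 12), so (6,-8,9)→(6,4,7)
reduced (well bottom): (6,4,7) with a≤c, −a<b≤a
well minimum = a = 6

6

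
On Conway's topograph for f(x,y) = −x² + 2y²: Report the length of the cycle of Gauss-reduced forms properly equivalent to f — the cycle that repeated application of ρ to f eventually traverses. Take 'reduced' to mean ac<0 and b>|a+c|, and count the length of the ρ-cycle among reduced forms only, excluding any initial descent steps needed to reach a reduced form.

D = 8, ⌊√D⌋ = 2
descent: ρ → (2,0,-1)
descent: ρ → (-1,2,1)  [lands on river]
river: ρ → (1,2,-1)
ρ-cycle length = 2 (tail of 2 descent steps not counted)

2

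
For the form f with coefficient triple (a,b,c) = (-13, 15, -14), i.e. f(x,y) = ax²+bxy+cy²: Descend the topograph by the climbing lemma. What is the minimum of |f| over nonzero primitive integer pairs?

translate: b→11 (≡-15 mod 26), so (13,-15,14)→(13,11,12)
flip: (13,11,12)→(12,-11,13)
reduced (well bottom): (12,-11,13) with a≤c, −a<b≤a
well minimum |f| = |-12| = 12 (negative-definite)

12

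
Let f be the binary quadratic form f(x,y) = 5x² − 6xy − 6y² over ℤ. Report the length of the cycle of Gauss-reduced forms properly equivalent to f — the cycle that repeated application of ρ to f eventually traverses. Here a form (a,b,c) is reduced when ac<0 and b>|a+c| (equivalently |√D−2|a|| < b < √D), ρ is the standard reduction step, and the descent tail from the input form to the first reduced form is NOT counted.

D = 156, ⌊√D⌋ = 12
descent: ρ → (-6,6,5)  [lands on river]
river: ρ → (5,4,-7)
river: ρ → (-7,10,2)
river: ρ → (2,10,-7)
river: ρ → (-7,4,5)
river: ρ → (5,6,-6)
ρ-cycle length = 6 (tail of 1 descent step not counted)

6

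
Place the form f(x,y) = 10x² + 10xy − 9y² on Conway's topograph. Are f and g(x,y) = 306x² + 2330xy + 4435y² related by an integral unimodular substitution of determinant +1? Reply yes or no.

D₁ = 460, D₂ = 460
river cycle of f (length 10): (-9, 8, 11), (11, 14, -6), (-6, 10, 15), (15, 20, -1), (-1, 20, 15), (15, 10, -6), (-6, 14, 11), (11, 8, -9), (-9, 10, 10), (10, 10, -9)
river cycle of g (length 10): (11, 8, -9), (-9, 10, 10), (10, 10, -9), (-9, 8, 11), (11, 14, -6), (-6, 10, 15), (15, 20, -1), (-1, 20, 15), (15, 10, -6), (-6, 14, 11)
cycles coincide ⇒ equivalent

yes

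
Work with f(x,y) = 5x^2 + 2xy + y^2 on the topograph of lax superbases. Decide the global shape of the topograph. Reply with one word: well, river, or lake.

D = b²−4ac = 2² − 4·5·1 = -16
D < 0 ⇒ definite ⇒ every region one sign ⇒ single well

well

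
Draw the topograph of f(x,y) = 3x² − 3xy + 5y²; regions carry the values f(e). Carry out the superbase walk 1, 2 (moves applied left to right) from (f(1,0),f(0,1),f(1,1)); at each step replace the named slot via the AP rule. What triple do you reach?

start (3,5,5) = (f(1,0),f(0,1),f(1,1))
replace slot 1: 2·(5+5) − 3 = 17 → (17,5,5)
replace slot 2: 2·(17+5) − 5 = 39 → (17,39,5)

17,39,5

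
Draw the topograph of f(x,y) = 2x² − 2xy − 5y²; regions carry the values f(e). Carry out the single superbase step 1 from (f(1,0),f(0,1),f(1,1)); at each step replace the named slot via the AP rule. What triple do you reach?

start (2,-5,-5) = (f(1,0),f(0,1),f(1,1))
replace slot 1: 2·((-5)+(-5)) − 2 = -22 → (-22,-5,-5)

-22,-5,-5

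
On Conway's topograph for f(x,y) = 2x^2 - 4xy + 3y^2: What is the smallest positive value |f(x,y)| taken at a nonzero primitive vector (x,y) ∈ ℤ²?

translate: b→0 (≡-4 mod 4), so (2,-4,3)→(2,0,1)
flip: (2,0,1)→(1,0,2)
reduced (well bottom): (1,0,2) with a≤c, −a<b≤a
well minimum = a = 1

1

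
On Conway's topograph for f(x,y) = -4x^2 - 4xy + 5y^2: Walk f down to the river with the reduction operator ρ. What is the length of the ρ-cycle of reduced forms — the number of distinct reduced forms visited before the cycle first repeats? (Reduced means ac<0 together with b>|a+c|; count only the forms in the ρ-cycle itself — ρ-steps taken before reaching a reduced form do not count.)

D = 96, ⌊√D⌋ = 9
descent: ρ → (5,4,-4)  [lands on river]
river: ρ → (-4,4,5)
river: ρ → (5,6,-3)
river: ρ → (-3,6,5)
ρ-cycle length = 4 (tail of 1 descent step not counted)

4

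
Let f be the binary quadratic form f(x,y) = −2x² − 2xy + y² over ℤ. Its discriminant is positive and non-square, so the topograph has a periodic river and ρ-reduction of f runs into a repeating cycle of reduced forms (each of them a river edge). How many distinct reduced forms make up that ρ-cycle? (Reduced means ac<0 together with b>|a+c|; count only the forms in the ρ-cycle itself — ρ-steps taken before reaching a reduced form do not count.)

D = 12, ⌊√D⌋ = 3
descent: ρ → (1,2,-2)  [lands on river]
river: ρ → (-2,2,1)
ρ-cycle length = 2 (tail of 1 descent step not counted)

2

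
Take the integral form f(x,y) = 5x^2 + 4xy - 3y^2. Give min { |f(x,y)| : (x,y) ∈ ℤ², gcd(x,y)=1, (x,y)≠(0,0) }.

river: ρ → (-3,8,1)
river: ρ → (1,8,-3)
river: ρ → (-3,4,5)
river: ρ → (5,6,-2)
river: ρ → (-2,6,5)
river: ρ → (5,4,-3)
closes: descent 0, river 6
min |a| on river = 1

1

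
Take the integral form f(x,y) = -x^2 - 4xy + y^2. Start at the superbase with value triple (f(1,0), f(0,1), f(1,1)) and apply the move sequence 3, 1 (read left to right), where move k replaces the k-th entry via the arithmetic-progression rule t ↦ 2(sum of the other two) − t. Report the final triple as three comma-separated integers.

start (-1,1,-4) = (f(1,0),f(0,1),f(1,1))
replace slot 3: 2·((-1)+1) − (-4) = 4 → (-1,1,4)
replace slot 1: 2·(1+4) − (-1) = 11 → (11,1,4)

11,1,4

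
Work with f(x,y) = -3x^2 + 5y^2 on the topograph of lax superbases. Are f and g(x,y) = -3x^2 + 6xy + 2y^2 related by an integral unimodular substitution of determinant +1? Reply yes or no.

D₁ = 60, D₂ = 60
river cycle of f (length 2): (-3, 6, 2), (2, 6, -3)
river cycle of g (length 2): (2, 6, -3), (-3, 6, 2)
cycles coincide ⇒ equivalent

yes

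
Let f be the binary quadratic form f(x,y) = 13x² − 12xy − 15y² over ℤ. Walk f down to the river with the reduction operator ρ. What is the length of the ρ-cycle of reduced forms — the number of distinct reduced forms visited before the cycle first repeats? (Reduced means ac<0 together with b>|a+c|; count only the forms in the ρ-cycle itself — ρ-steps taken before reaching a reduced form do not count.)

D = 924, ⌊√D⌋ = 30
descent: ρ → (-15,12,13)  [lands on river]
river: ρ → (13,14,-14)
river: ρ → (-14,14,13)
river: ρ → (13,12,-15)
river: ρ → (-15,18,10)
river: ρ → (10,22,-11)
river: ρ → (-11,22,10)
river: ρ → (10,18,-15)
ρ-cycle length = 8 (tail of 1 descent step not counted)

8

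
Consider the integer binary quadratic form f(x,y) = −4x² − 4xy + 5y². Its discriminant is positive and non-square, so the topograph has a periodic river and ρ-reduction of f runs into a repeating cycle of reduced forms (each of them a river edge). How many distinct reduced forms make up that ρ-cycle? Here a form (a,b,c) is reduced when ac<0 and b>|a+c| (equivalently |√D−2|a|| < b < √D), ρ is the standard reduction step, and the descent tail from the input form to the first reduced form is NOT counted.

D = 96, ⌊√D⌋ = 9
descent: ρ → (5,4,-4)  [lands on river]
river: ρ → (-4,4,5)
river: ρ → (5,6,-3)
river: ρ → (-3,6,5)
ρ-cycle length = 4 (tail of 1 descent step not counted)

4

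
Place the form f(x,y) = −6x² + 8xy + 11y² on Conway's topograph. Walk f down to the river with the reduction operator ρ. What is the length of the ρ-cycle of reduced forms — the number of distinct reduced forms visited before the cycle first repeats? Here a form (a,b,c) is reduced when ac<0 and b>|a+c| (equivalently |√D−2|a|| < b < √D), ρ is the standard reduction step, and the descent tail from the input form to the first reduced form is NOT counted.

D = 328, ⌊√D⌋ = 18
river: ρ → (11,14,-3)
river: ρ → (-3,16,6)
river: ρ → (6,8,-11)
river: ρ → (-11,14,3)
river: ρ → (3,16,-6)
river: ρ → (-6,8,11)
ρ-cycle length = 6 (tail of 0 descent steps not counted)

6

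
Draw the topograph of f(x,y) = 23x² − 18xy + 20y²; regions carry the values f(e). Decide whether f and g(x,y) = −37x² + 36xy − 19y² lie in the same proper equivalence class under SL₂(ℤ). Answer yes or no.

D₁ = -1516, D₂ = -1516
f: flip: (23,-18,20)→(20,18,23)
f: reduced (well bottom): (20,18,23) with a≤c, −a<b≤a
g is negative-definite; reduce −g:
−g: flip: (37,-36,19)→(19,36,37)
−g: translate: b→-2 (≡36 mod 38), so (19,36,37)→(19,-2,20)
−g: reduced (well bottom): (19,-2,20) with a≤c, −a<b≤a
flip sign back: reduced form of g is (-19,2,-20)
reduced forms (20, 18, 23) vs (-19, 2, -20) ⇒ inequivalent

no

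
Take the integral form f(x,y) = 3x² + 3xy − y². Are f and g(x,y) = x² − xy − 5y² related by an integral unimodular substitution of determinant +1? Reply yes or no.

D₁ = 21, D₂ = 21
river cycle of f (length 2): (-1, 3, 3), (3, 3, -1)
river cycle of g (length 2): (1, 3, -3), (-3, 3, 1)
cycles differ ⇒ inequivalent

no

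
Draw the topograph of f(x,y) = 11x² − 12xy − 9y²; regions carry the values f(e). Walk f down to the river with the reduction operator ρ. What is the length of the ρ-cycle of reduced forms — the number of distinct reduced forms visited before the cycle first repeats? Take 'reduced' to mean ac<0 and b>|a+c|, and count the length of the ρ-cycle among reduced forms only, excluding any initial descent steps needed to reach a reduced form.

D = 540, ⌊√D⌋ = 23
descent: ρ → (-9,12,11)  [lands on river]
river: ρ → (11,10,-10)
river: ρ → (-10,10,11)
river: ρ → (11,12,-9)
river: ρ → (-9,6,14)
river: ρ → (14,22,-1)
river: ρ → (-1,22,14)
river: ρ → (14,6,-9)
ρ-cycle length = 8 (tail of 1 descent step not counted)

8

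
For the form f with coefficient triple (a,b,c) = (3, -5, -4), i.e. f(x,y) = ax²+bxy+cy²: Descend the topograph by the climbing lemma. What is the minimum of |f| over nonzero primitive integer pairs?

descent: ρ → (-4,5,3)  [lands on river]
river: ρ → (3,7,-2)
river: ρ → (-2,5,6)
river: ρ → (6,7,-1)
river: ρ → (-1,7,6)
river: ρ → (6,5,-2)
river: ρ → (-2,7,3)
river: ρ → (3,5,-4)
river: ρ → (-4,3,4)
river: ρ → (4,5,-3)
river: ρ → (-3,7,2)
river: ρ → (2,5,-6)
river: ρ → (-6,7,1)
river: ρ → (1,7,-6)
river: ρ → (-6,5,2)
river: ρ → (2,7,-3)
river: ρ → (-3,5,4)
river: ρ → (4,3,-4)
closes: descent 1, river 18
min |a| on river = 1

1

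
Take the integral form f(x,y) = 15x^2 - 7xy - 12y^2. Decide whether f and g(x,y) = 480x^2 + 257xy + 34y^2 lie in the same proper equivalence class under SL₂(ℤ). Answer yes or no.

D₁ = 769, D₂ = 769
river cycle of f (length 70): (-12, 7, 15), (15, 23, -4), (-4, 25, 9), (9, 11, -18), (-18, 25, 2), (2, 27, -5), (-5, 23, 12), (12, 25, -3), (-3, 23, 20), (20, 17, -6), … (60 more)
river cycle of g (length 70): (-4, 25, 9), (9, 11, -18), (-18, 25, 2), (2, 27, -5), (-5, 23, 12), (12, 25, -3), (-3, 23, 20), (20, 17, -6), (-6, 19, 17), (17, 15, -8), … (60 more)
cycles coincide ⇒ equivalent

yes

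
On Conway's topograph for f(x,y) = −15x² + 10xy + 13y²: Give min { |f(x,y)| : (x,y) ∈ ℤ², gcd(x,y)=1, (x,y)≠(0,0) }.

river: ρ → (13,16,-12)
river: ρ → (-12,8,17)
river: ρ → (17,26,-3)
river: ρ → (-3,28,8)
river: ρ → (8,20,-15)
river: ρ → (-15,10,13)
closes: descent 0, river 6
min |a| on river = 3

3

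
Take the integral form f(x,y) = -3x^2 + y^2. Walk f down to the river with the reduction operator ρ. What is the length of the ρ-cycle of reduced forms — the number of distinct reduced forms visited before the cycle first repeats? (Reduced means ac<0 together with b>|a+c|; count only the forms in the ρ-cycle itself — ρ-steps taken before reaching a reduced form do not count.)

D = 12, ⌊√D⌋ = 3
descent: ρ → (1,2,-2)  [lands on river]
river: ρ → (-2,2,1)
ρ-cycle length = 2 (tail of 1 descent step not counted)

2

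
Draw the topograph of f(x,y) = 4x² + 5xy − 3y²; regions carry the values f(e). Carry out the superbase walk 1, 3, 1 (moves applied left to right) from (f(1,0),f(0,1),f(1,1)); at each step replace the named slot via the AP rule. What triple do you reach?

start (4,-3,6) = (f(1,0),f(0,1),f(1,1))
replace slot 1: 2·((-3)+6) − 4 = 2 → (2,-3,6)
replace slot 3: 2·(2+(-3)) − 6 = -8 → (2,-3,-8)
replace slot 1: 2·((-3)+(-8)) − 2 = -24 → (-24,-3,-8)

-24,-3,-8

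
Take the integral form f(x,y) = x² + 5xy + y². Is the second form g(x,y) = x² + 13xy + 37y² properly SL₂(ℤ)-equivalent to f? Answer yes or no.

D₁ = 21, D₂ = 21
river cycle of f (length 2): (1, 3, -3), (-3, 3, 1)
river cycle of g (length 2): (1, 3, -3), (-3, 3, 1)
cycles coincide ⇒ equivalent

yes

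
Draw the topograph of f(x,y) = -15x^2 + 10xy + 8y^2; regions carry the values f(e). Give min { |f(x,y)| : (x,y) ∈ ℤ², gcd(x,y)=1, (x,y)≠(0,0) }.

river: ρ → (8,22,-3)
river: ρ → (-3,20,15)
river: ρ → (15,10,-8)
river: ρ → (-8,22,3)
river: ρ → (3,20,-15)
river: ρ → (-15,10,8)
closes: descent 0, river 6
min |a| on river = 3

3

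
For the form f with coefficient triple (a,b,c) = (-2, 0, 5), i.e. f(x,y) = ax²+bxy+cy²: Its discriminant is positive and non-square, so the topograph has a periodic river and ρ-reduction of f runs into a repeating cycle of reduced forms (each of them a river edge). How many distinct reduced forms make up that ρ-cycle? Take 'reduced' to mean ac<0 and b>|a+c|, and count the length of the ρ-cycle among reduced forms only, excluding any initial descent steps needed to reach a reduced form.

D = 40, ⌊√D⌋ = 6
descent: ρ → (5,0,-2)
descent: ρ → (-2,4,3)  [lands on river]
river: ρ → (3,2,-3)
river: ρ → (-3,4,2)
river: ρ → (2,4,-3)
river: ρ → (-3,2,3)
river: ρ → (3,4,-2)
ρ-cycle length = 6 (tail of 2 descent steps not counted)

6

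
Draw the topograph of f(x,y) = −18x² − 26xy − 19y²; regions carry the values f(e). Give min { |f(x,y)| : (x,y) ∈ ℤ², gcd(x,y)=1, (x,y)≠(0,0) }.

translate: b→-10 (≡26 mod 36), so (18,26,19)→(18,-10,11)
flip: (18,-10,11)→(11,10,18)
reduced (well bottom): (11,10,18) with a≤c, −a<b≤a
well minimum |f| = |-11| = 11 (negative-definite)

11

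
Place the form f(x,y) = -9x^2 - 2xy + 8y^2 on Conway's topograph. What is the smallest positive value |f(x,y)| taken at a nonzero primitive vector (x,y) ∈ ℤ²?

descent: ρ → (8,2,-9)  [lands on river]
river: ρ → (-9,16,1)
river: ρ → (1,16,-9)
river: ρ → (-9,2,8)
river: ρ → (8,14,-3)
river: ρ → (-3,16,3)
river: ρ → (3,14,-8)
river: ρ → (-8,2,9)
river: ρ → (9,16,-1)
river: ρ → (-1,16,9)
river: ρ → (9,2,-8)
river: ρ → (-8,14,3)
river: ρ → (3,16,-3)
river: ρ → (-3,14,8)
closes: descent 1, river 14
min |a| on river = 1

1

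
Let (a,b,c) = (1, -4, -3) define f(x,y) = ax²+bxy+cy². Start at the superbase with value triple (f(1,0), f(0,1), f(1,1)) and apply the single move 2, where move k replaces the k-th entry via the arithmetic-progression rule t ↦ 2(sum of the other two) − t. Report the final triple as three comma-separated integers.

start (1,-3,-6) = (f(1,0),f(0,1),f(1,1))
replace slot 2: 2·(1+(-6)) − (-3) = -7 → (1,-7,-6)

1,-7,-6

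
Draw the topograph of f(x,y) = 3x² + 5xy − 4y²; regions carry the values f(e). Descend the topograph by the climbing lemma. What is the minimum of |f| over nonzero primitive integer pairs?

river: ρ → (-4,3,4)
river: ρ → (4,5,-3)
river: ρ → (-3,7,2)
river: ρ → (2,5,-6)
river: ρ → (-6,7,1)
river: ρ → (1,7,-6)
river: ρ → (-6,5,2)
river: ρ → (2,7,-3)
river: ρ → (-3,5,4)
river: ρ → (4,3,-4)
river: ρ → (-4,5,3)
river: ρ → (3,7,-2)
river: ρ → (-2,5,6)
river: ρ → (6,7,-1)
river: ρ → (-1,7,6)
river: ρ → (6,5,-2)
river: ρ → (-2,7,3)
river: ρ → (3,5,-4)
closes: descent 0, river 18
min |a| on river = 1

1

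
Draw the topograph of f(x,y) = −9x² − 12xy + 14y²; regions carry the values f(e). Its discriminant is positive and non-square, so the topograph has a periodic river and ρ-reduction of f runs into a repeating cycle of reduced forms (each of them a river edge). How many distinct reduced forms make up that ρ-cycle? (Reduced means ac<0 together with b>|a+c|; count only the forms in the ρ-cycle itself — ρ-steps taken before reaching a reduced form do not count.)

D = 648, ⌊√D⌋ = 25
descent: ρ → (14,12,-9)  [lands on river]
river: ρ → (-9,24,2)
river: ρ → (2,24,-9)
river: ρ → (-9,12,14)
river: ρ → (14,16,-7)
river: ρ → (-7,12,18)
river: ρ → (18,24,-1)
river: ρ → (-1,24,18)
river: ρ → (18,12,-7)
river: ρ → (-7,16,14)
ρ-cycle length = 10 (tail of 1 descent step not counted)

10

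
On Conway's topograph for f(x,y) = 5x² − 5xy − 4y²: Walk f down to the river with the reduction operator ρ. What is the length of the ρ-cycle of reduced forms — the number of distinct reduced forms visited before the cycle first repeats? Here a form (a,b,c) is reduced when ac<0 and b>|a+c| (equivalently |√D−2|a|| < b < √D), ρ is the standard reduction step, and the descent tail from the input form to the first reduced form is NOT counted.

D = 105, ⌊√D⌋ = 10
descent: ρ → (-4,5,5)  [lands on river]
river: ρ → (5,5,-4)
river: ρ → (-4,3,6)
river: ρ → (6,9,-1)
river: ρ → (-1,9,6)
river: ρ → (6,3,-4)
ρ-cycle length = 6 (tail of 1 descent step not counted)

6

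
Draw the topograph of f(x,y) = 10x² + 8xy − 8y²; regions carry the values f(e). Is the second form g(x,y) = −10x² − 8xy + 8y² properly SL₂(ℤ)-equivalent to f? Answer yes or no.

D₁ = 384, D₂ = 384
river cycle of f (length 4): (-8, 8, 10), (10, 12, -6), (-6, 12, 10), (10, 8, -8)
river cycle of g (length 4): (8, 8, -10), (-10, 12, 6), (6, 12, -10), (-10, 8, 8)
cycles differ ⇒ inequivalent

no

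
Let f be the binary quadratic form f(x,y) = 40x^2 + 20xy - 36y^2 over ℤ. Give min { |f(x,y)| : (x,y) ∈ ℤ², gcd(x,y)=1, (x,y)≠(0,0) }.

river: ρ → (-36,52,24)
river: ρ → (24,44,-44)
river: ρ → (-44,44,24)
river: ρ → (24,52,-36)
river: ρ → (-36,20,40)
river: ρ → (40,60,-16)
river: ρ → (-16,68,24)
river: ρ → (24,76,-4)
river: ρ → (-4,76,24)
river: ρ → (24,68,-16)
river: ρ → (-16,60,40)
river: ρ → (40,20,-36)
closes: descent 0, river 12
min |a| on river = 4

4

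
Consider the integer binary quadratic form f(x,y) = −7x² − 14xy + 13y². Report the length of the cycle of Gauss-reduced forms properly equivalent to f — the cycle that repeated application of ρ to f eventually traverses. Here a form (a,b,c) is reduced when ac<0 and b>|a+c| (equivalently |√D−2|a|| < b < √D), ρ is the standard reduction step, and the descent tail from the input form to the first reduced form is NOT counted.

D = 560, ⌊√D⌋ = 23
descent: ρ → (13,14,-7)  [lands on river]
river: ρ → (-7,14,13)
river: ρ → (13,12,-8)
river: ρ → (-8,20,5)
river: ρ → (5,20,-8)
river: ρ → (-8,12,13)
ρ-cycle length = 6 (tail of 1 descent step not counted)

6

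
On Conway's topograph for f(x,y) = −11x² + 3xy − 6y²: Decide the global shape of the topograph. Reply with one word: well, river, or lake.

D = b²−4ac = 3² − 4·(-11)·(-6) = -255
D < 0 ⇒ definite ⇒ every region one sign ⇒ single well

well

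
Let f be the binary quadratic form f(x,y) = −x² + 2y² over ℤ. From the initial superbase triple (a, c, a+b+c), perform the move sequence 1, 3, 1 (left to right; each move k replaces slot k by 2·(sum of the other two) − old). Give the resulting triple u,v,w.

start (-1,2,1) = (f(1,0),f(0,1),f(1,1))
replace slot 1: 2·(2+1) − (-1) = 7 → (7,2,1)
replace slot 3: 2·(7+2) − 1 = 17 → (7,2,17)
replace slot 1: 2·(2+17) − 7 = 31 → (31,2,17)

31,2,17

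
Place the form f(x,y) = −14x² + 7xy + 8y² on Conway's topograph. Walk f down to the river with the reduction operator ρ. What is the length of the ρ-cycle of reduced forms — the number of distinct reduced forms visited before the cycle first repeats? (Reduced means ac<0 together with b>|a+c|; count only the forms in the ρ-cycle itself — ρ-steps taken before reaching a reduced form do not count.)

D = 497, ⌊√D⌋ = 22
river: ρ → (8,9,-13)
river: ρ → (-13,17,4)
river: ρ → (4,15,-17)
river: ρ → (-17,19,2)
river: ρ → (2,21,-7)
river: ρ → (-7,21,2)
river: ρ → (2,19,-17)
river: ρ → (-17,15,4)
river: ρ → (4,17,-13)
river: ρ → (-13,9,8)
river: ρ → (8,7,-14)
river: ρ → (-14,21,1)
river: ρ → (1,21,-14)
river: ρ → (-14,7,8)
ρ-cycle length = 14 (tail of 0 descent steps not counted)

14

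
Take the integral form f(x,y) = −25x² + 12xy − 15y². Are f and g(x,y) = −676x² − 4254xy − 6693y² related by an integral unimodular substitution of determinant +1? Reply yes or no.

D₁ = -1356, D₂ = -1356
f is negative-definite; reduce −f:
−f: flip: (25,-12,15)→(15,12,25)
−f: reduced (well bottom): (15,12,25) with a≤c, −a<b≤a
flip sign back: reduced form of f is (-15,-12,-25)
g is negative-definite; reduce −g:
−g: translate: b→198 (≡4254 mod 1352), so (676,4254,6693)→(676,198,15)
−g: flip: (676,198,15)→(15,-198,676)
−g: translate: b→12 (≡-198 mod 30), so (15,-198,676)→(15,12,25)
−g: reduced (well bottom): (15,12,25) with a≤c, −a<b≤a
flip sign back: reduced form of g is (-15,-12,-25)
reduced forms (-15, -12, -25) vs (-15, -12, -25) ⇒ equivalent

yes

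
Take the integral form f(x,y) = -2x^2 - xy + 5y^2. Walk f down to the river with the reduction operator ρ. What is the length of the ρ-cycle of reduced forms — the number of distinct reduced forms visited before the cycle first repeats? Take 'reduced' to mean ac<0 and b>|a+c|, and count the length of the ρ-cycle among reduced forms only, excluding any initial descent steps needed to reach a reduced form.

D = 41, ⌊√D⌋ = 6
descent: ρ → (5,1,-2)
descent: ρ → (-2,3,4)  [lands on river]
river: ρ → (4,5,-1)
river: ρ → (-1,5,4)
river: ρ → (4,3,-2)
river: ρ → (-2,5,2)
river: ρ → (2,3,-4)
river: ρ → (-4,5,1)
river: ρ → (1,5,-4)
river: ρ → (-4,3,2)
river: ρ → (2,5,-2)
ρ-cycle length = 10 (tail of 2 descent steps not counted)

10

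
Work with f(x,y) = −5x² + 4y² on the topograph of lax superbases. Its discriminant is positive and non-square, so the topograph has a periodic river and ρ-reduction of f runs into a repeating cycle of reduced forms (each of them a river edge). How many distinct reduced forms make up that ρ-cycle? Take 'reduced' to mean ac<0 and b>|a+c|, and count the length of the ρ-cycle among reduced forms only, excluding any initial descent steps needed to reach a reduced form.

D = 80, ⌊√D⌋ = 8
descent: ρ → (4,8,-1)  [lands on river]
river: ρ → (-1,8,4)
ρ-cycle length = 2 (tail of 1 descent step not counted)

2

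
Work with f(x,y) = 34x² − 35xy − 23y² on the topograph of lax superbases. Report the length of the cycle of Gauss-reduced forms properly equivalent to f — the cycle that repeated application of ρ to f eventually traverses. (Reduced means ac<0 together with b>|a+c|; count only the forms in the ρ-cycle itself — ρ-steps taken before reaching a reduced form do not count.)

D = 4353, ⌊√D⌋ = 65
descent: ρ → (-23,35,34)  [lands on river]
river: ρ → (34,33,-24)
river: ρ → (-24,63,4)
river: ρ → (4,65,-8)
river: ρ → (-8,63,12)
river: ρ → (12,57,-23)
ρ-cycle length = 6 (tail of 1 descent step not counted)

6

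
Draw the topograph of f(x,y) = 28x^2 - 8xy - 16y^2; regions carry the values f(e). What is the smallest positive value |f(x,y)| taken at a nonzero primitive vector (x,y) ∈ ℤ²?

descent: ρ → (-16,40,4)  [lands on river]
river: ρ → (4,40,-16)
river: ρ → (-16,24,20)
river: ρ → (20,16,-20)
river: ρ → (-20,24,16)
river: ρ → (16,40,-4)
river: ρ → (-4,40,16)
river: ρ → (16,24,-20)
river: ρ → (-20,16,20)
river: ρ → (20,24,-16)
closes: descent 1, river 10
min |a| on river = 4

4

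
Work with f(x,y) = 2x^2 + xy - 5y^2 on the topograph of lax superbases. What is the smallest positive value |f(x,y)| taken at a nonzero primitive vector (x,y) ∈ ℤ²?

descent: ρ → (-5,-1,2)
descent: ρ → (2,5,-2)  [lands on river]
river: ρ → (-2,3,4)
river: ρ → (4,5,-1)
river: ρ → (-1,5,4)
river: ρ → (4,3,-2)
river: ρ → (-2,5,2)
river: ρ → (2,3,-4)
river: ρ → (-4,5,1)
river: ρ → (1,5,-4)
river: ρ → (-4,3,2)
closes: descent 2, river 10
min |a| on river = 1

1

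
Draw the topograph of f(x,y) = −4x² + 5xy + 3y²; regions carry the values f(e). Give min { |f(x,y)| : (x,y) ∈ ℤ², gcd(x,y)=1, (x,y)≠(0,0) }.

river: ρ → (3,7,-2)
river: ρ → (-2,5,6)
river: ρ → (6,7,-1)
river: ρ → (-1,7,6)
river: ρ → (6,5,-2)
river: ρ → (-2,7,3)
river: ρ → (3,5,-4)
river: ρ → (-4,3,4)
river: ρ → (4,5,-3)
river: ρ → (-3,7,2)
river: ρ → (2,5,-6)
river: ρ → (-6,7,1)
river: ρ → (1,7,-6)
river: ρ → (-6,5,2)
river: ρ → (2,7,-3)
river: ρ → (-3,5,4)
river: ρ → (4,3,-4)
river: ρ → (-4,5,3)
closes: descent 0, river 18
min |a| on river = 1

1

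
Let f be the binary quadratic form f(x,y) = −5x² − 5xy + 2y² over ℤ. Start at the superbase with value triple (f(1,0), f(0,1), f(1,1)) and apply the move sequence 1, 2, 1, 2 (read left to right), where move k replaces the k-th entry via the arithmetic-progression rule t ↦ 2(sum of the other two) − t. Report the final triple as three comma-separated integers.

start (-5,2,-8) = (f(1,0),f(0,1),f(1,1))
replace slot 1: 2·(2+(-8)) − (-5) = -7 → (-7,2,-8)
replace slot 2: 2·((-7)+(-8)) − 2 = -32 → (-7,-32,-8)
replace slot 1: 2·((-32)+(-8)) − (-7) = -73 → (-73,-32,-8)
replace slot 2: 2·((-73)+(-8)) − (-32) = -130 → (-73,-130,-8)

-73,-130,-8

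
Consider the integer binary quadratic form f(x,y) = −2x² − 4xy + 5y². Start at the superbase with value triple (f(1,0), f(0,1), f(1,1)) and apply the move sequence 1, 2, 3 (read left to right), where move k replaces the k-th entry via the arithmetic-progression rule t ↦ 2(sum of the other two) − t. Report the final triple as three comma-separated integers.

start (-2,5,-1) = (f(1,0),f(0,1),f(1,1))
replace slot 1: 2·(5+(-1)) − (-2) = 10 → (10,5,-1)
replace slot 2: 2·(10+(-1)) − 5 = 13 → (10,13,-1)
replace slot 3: 2·(10+13) − (-1) = 47 → (10,13,47)

10,13,47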